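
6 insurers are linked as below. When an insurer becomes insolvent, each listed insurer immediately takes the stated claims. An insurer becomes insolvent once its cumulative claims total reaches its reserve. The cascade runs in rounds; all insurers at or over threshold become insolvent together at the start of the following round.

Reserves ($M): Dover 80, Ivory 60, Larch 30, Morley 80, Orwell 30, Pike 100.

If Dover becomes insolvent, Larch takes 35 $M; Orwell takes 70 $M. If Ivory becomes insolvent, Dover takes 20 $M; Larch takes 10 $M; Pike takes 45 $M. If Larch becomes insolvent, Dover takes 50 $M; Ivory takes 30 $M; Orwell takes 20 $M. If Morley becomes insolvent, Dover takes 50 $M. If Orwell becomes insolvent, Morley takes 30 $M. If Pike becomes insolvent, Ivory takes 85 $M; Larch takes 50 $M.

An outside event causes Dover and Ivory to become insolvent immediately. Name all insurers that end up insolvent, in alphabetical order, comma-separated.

Round 1 — Dover, Ivory become insolvent (initial).
  Larch: +35+10 → 45 ≥ 30
  Orwell: +70 → 70 ≥ 30
  Pike: +45 → 45 < 100
Round 2 — Larch, Orwell become insolvent.
  Morley: +30 → 30 < 80
No further insolvencies.

Dover, Ivory, Larch, Orwell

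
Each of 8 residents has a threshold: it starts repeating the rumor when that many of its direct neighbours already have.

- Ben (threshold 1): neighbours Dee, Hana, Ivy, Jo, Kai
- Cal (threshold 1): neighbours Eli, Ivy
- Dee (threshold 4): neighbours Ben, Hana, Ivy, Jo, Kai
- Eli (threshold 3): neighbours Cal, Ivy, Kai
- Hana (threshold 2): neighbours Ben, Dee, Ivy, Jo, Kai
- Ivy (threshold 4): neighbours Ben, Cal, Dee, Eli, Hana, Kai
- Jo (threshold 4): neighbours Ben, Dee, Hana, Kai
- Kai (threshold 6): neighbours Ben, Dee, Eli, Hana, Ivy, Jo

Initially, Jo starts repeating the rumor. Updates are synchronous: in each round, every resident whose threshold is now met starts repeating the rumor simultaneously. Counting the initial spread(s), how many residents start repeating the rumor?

3

Round 1 — Jo starts repeating the rumor (initial).
Round 2 — checking thresholds:
  Ben: 1 of 5 neighbours ≥ 1, starts repeating the rumor.
  Dee: 1 of 5 neighbours < 4, below threshold.
  Hana: 1 of 5 neighbours < 2, below threshold.
  Kai: 1 of 6 neighbours < 6, below threshold.
Round 3 — checking thresholds:
  Dee: 2 of 5 neighbours < 4, below threshold.
  Hana: 2 of 5 neighbours ≥ 2, starts repeating the rumor.
  Ivy: 1 of 6 neighbours < 4, below threshold.
  Kai: 2 of 6 neighbours < 6, below threshold.
Round 4 — no new spreads; cascade stops.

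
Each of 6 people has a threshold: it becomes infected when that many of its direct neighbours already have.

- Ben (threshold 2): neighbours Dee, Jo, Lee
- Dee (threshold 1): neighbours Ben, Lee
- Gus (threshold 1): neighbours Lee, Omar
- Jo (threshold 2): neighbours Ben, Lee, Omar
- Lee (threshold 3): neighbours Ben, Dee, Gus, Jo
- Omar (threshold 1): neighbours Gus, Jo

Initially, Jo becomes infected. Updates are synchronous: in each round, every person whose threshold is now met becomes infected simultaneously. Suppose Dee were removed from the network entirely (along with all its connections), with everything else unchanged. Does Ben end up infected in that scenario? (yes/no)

no

With Dee removed:
Round 1 — Jo becomes infected (initial).
Round 2 — checking thresholds:
  Ben: 1 of 2 neighbours < 2, holds.
  Lee: 1 of 3 neighbours < 3, holds.
  Omar: 1 of 2 neighbours ≥ 1, becomes infected.
Round 3 — checking thresholds:
  Ben: 1 of 2 neighbours < 2, holds.
  Gus: 1 of 2 neighbours ≥ 1, becomes infected.
  Lee: 1 of 3 neighbours < 3, holds.
Round 4 — no new infections; cascade stops.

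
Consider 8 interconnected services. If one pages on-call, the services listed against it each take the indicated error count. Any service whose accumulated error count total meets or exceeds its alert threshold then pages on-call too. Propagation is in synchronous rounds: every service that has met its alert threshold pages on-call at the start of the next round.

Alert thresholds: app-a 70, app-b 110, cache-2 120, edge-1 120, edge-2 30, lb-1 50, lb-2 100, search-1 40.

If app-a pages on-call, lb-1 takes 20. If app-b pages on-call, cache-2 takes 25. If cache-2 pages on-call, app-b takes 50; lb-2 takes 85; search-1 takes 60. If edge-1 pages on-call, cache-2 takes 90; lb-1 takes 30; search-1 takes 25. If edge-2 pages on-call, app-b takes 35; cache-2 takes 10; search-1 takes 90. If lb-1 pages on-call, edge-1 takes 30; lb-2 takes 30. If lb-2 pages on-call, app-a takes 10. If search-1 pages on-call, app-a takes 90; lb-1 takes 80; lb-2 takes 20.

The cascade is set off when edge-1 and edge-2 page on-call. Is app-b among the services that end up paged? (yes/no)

Round 1 — edge-1, edge-2 page on-call (initial).
  app-b: +35 → 35 < 110
  cache-2: +90+10 → 100 < 120
  lb-1: +30 → 30 < 50
  search-1: +25+90 → 115 ≥ 40
Round 2 — search-1 pages on-call.
  app-a: +90 → 90 ≥ 70
  lb-1: +80 → 110 ≥ 50
  lb-2: +20 → 20 < 100
Round 3 — app-a, lb-1 page on-call.
  lb-2: +30 → 50 < 100
No further pages.

no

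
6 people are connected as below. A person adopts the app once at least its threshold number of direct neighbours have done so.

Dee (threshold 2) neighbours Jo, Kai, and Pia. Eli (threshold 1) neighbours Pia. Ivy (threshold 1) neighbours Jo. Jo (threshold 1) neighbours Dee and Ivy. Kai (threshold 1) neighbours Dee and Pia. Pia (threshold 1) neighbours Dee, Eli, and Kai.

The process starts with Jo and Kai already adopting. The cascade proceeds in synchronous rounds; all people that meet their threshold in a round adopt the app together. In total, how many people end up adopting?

Round 1 — Jo, Kai adopt the app (initial).
Round 2 — checking thresholds:
  Dee: 2 of 3 neighbours ≥ 2, adopts the app.
  Ivy: 1 of 1 neighbours ≥ 1, adopts the app.
  Pia: 1 of 3 neighbours ≥ 1, adopts the app.
Round 3 — checking thresholds:
  Eli: 1 of 1 neighbours ≥ 1, adopts the app.
Round 4 — no new adoptions; cascade stops.

6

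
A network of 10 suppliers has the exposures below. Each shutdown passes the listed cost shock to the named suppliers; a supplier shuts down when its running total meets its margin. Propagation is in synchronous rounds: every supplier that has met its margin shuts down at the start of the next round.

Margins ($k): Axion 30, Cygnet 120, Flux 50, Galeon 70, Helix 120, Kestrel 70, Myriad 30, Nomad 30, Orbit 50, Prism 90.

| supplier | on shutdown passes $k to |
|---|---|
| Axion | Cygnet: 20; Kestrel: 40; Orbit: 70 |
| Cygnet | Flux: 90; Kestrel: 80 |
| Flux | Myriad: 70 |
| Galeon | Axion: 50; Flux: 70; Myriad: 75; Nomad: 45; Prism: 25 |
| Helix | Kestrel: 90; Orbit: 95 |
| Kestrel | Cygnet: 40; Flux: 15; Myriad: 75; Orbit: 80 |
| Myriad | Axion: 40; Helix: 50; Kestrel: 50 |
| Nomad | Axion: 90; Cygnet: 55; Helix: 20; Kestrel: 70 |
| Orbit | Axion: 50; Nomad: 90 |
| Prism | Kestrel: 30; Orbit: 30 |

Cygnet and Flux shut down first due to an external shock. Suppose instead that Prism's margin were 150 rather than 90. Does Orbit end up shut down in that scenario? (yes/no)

With Prism's margin at 150:
Round 1 — Cygnet, Flux shut down (initial).
  Kestrel: +80 → 80 ≥ 70
  Myriad: +70 → 70 ≥ 30
Round 2 — Kestrel, Myriad shut down.
  Axion: +40 → 40 ≥ 30
  Helix: +50 → 50 < 120
  Orbit: +80 → 80 ≥ 50
Round 3 — Axion, Orbit shut down.
  Nomad: +90 → 90 ≥ 30
Round 4 — Nomad shuts down.
  Helix: +20 → 70 < 120
No further shutdowns.

yes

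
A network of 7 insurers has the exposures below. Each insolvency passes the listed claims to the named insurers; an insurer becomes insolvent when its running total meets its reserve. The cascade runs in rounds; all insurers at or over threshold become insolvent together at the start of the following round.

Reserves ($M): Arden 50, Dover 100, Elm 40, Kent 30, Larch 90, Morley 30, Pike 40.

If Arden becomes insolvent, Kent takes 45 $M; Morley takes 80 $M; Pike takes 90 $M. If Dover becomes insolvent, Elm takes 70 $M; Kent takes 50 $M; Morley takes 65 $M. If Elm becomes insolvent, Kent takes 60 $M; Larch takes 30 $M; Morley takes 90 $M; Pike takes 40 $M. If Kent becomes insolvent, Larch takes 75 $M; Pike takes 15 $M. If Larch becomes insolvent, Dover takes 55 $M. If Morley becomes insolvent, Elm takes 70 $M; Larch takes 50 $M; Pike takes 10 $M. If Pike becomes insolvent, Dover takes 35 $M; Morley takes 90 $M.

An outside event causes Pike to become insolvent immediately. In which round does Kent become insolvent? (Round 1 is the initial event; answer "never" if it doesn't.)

4

Round 1 — Pike becomes insolvent (initial).
  Dover: +35 → 35 < 100
  Morley: +90 → 90 ≥ 30
Round 2 — Morley becomes insolvent.
  Elm: +70 → 70 ≥ 40
  Larch: +50 → 50 < 90
Round 3 — Elm becomes insolvent.
  Kent: +60 → 60 ≥ 30
  Larch: +30 → 80 < 90
Round 4 — Kent becomes insolvent.
  Larch: +75 → 155 ≥ 90
Round 5 — Larch becomes insolvent.
  Dover: +55 → 90 < 100
No further insolvencies.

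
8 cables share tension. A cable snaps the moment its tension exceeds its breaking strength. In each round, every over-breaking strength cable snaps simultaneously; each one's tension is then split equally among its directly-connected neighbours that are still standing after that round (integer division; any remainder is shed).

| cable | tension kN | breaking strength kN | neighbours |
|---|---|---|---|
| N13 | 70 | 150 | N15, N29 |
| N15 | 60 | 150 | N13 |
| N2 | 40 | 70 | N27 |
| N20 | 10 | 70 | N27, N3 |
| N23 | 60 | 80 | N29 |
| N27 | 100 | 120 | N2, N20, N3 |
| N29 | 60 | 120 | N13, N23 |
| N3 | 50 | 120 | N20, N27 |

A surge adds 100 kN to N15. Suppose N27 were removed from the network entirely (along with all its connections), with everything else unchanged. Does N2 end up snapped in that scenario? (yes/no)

With N27 removed:
Round 1 — N15 at 160 > 150. N15 snaps.
  N15 sheds 160 kN to N13: 160 each.
    N13: 70+160 = 230 > 150
Round 2 — N13 snaps.
  N13 sheds 230 kN to N29: 230 each.
    N29: 60+230 = 290 > 120
Round 3 — N29 snaps.
  N29 sheds 290 kN to N23: 290 each.
    N23: 60+290 = 350 > 80
Round 4 — N23 snaps.
  N23 sheds 350 kN: no online neighbours, lost.
No further breaks.

no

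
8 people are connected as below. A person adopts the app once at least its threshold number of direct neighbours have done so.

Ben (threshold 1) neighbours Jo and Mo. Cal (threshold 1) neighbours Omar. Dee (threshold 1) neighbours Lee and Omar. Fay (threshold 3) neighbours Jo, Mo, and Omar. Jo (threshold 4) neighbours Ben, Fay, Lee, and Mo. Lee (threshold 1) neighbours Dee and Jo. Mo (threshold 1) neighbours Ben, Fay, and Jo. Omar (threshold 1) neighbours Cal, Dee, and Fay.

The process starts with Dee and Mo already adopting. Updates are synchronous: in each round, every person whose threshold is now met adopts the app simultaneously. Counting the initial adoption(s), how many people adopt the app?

Round 1 — Dee, Mo adopt the app (initial).
Round 2 — checking thresholds:
  Ben: 1 of 2 neighbours ≥ 1, adopts the app.
  Fay: 1 of 3 neighbours < 3, below threshold.
  Jo: 1 of 4 neighbours < 4, below threshold.
  Lee: 1 of 2 neighbours ≥ 1, adopts the app.
  Omar: 1 of 3 neighbours ≥ 1, adopts the app.
Round 3 — checking thresholds:
  Cal: 1 of 1 neighbours ≥ 1, adopts the app.
  Fay: 2 of 3 neighbours < 3, below threshold.
  Jo: 3 of 4 neighbours < 4, below threshold.
Round 4 — no new adoptions; cascade stops.

6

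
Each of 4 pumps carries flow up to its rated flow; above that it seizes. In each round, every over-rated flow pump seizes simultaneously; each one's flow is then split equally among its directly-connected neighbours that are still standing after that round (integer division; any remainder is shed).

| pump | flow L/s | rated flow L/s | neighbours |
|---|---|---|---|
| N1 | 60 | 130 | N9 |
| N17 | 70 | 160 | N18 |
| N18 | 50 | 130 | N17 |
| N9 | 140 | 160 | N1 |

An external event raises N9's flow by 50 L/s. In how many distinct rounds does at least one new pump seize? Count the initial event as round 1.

2

Round 1 — N9 at 190 > 160. N9 seizes.
  N9 sheds 190 L/s to N1: 190 each.
    N1: 60+190 = 250 > 130
Round 2 — N1 seizes.
  N1 sheds 250 L/s: no online neighbours, lost.
No further seizures.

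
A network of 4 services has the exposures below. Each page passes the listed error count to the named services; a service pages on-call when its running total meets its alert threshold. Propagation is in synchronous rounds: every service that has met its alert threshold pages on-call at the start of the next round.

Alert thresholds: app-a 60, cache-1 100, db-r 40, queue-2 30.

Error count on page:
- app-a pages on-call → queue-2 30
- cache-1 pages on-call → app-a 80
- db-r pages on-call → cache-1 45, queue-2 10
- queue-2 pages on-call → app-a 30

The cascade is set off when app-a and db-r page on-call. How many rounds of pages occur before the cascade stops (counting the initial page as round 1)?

2

Round 1 — app-a, db-r page on-call (initial).
  cache-1: +45 → 45 < 100
  queue-2: +30+10 → 40 ≥ 30
Round 2 — queue-2 pages on-call.
No further pages.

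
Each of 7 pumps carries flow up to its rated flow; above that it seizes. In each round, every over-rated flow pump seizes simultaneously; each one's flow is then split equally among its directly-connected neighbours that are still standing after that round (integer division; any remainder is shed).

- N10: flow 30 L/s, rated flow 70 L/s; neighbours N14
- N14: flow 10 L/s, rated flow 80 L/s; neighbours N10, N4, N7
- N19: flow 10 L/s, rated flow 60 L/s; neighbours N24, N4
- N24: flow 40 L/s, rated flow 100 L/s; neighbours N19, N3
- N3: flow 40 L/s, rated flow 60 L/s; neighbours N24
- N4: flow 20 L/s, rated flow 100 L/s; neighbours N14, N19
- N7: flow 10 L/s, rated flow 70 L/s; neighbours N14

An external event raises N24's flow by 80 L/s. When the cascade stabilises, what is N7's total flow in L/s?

10

Round 1 — N24 at 120 > 100. N24 seizes.
  N24 sheds 120 L/s to N19, N3: 60 each.
    N19: 10+60 = 70 > 60
    N3: 40+60 = 100 > 60
Round 2 — N19, N3 seize.
  N19 sheds 70 L/s to N4: 70 each.
    N4: 20+70 = 90 ≤ 100
  N3 sheds 100 L/s: no online neighbours, lost.
No further seizures.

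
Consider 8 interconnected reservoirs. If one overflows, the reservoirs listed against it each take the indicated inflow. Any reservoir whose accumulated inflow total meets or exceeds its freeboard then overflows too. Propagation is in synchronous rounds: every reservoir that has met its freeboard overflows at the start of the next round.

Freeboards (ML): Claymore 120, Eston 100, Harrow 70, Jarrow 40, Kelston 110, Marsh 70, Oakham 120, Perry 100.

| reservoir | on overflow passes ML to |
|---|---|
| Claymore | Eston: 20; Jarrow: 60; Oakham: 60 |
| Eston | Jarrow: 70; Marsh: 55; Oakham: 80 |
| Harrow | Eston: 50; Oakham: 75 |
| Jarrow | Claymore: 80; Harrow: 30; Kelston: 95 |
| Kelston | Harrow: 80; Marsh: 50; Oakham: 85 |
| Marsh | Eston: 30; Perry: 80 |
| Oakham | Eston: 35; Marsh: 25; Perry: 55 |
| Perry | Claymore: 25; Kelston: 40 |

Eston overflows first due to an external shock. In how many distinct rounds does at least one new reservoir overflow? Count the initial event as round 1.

2

Round 1 — Eston overflows (initial).
  Jarrow: +70 → 70 ≥ 40
  Marsh: +55 → 55 < 70
  Oakham: +80 → 80 < 120
Round 2 — Jarrow overflows.
  Claymore: +80 → 80 < 120
  Harrow: +30 → 30 < 70
  Kelston: +95 → 95 < 110
No further overflows.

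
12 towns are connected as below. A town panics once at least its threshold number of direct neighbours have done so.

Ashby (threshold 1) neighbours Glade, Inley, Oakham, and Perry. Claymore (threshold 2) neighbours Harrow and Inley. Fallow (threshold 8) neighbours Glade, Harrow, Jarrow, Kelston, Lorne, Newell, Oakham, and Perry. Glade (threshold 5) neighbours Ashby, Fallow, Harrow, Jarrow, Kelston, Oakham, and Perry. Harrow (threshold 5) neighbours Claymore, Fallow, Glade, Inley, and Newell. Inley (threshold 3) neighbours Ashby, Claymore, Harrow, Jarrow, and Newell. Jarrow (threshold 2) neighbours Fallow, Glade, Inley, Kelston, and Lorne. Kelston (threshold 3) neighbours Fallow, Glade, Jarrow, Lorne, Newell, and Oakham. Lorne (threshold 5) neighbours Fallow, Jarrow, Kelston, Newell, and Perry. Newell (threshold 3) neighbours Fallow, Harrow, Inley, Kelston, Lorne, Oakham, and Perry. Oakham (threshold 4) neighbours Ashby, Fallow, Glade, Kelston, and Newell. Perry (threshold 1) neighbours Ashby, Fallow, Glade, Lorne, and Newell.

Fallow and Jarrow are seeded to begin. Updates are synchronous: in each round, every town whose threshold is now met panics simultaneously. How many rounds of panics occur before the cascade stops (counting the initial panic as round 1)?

3

Round 1 — Fallow, Jarrow panic (initial).
Round 2 — checking thresholds:
  Glade: 2 of 7 neighbours < 5, below threshold.
  Harrow: 1 of 5 neighbours < 5, below threshold.
  Inley: 1 of 5 neighbours < 3, below threshold.
  Kelston: 2 of 6 neighbours < 3, below threshold.
  Lorne: 2 of 5 neighbours < 5, below threshold.
  Newell: 1 of 7 neighbours < 3, below threshold.
  Oakham: 1 of 5 neighbours < 4, below threshold.
  Perry: 1 of 5 neighbours ≥ 1, panics.
Round 3 — checking thresholds:
  Ashby: 1 of 4 neighbours ≥ 1, panics.
  Glade: 3 of 7 neighbours < 5, below threshold.
  Harrow: 1 of 5 neighbours < 5, below threshold.
  Inley: 1 of 5 neighbours < 3, below threshold.
  Kelston: 2 of 6 neighbours < 3, below threshold.
  Lorne: 3 of 5 neighbours < 5, below threshold.
  Newell: 2 of 7 neighbours < 3, below threshold.
  Oakham: 1 of 5 neighbours < 4, below threshold.
Round 4 — no new panics; cascade stops.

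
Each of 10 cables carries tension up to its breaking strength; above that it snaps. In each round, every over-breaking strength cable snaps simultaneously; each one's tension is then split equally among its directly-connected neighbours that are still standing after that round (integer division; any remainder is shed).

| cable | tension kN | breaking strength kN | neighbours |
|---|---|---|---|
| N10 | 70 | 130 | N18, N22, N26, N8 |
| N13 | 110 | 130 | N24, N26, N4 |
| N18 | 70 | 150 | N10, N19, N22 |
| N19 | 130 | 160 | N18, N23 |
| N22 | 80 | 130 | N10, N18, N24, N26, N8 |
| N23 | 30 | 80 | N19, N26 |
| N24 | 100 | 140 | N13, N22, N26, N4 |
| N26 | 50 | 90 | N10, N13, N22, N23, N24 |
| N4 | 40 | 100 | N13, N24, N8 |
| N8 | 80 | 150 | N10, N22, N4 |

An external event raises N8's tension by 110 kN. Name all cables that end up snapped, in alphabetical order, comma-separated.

Round 1 — N8 at 190 > 150. N8 snaps.
  N8 sheds 190 kN to N10, N22, N4: 63 each (1 lost).
    N10: 70+63 = 133 > 130
    N22: 80+63 = 143 > 130
    N4: 40+63 = 103 > 100
Round 2 — N10, N22, N4 snap.
  N10 sheds 133 kN to N18, N26: 66 each (1 lost).
    N18: 70+66 = 136 ≤ 150
    N26: 50+66 = 116 > 90
  N22 sheds 143 kN to N18, N24, N26: 47 each (2 lost).
    N18: 136+47 = 183 > 150
    N24: 100+47 = 147 > 140
    N26: 116+47 = 163 > 90
  N4 sheds 103 kN to N13, N24: 51 each (1 lost).
    N13: 110+51 = 161 > 130
    N24: 147+51 = 198 > 140
Round 3 — N13, N18, N24, N26 snap.
  N13 sheds 161 kN: no online neighbours, lost.
  N18 sheds 183 kN to N19: 183 each.
    N19: 130+183 = 313 > 160
  N24 sheds 198 kN: no online neighbours, lost.
  N26 sheds 163 kN to N23: 163 each.
    N23: 30+163 = 193 > 80
Round 4 — N19, N23 snap.
  N19 sheds 313 kN: no online neighbours, lost.
  N23 sheds 193 kN: no online neighbours, lost.
No further breaks.

N10, N13, N18, N19, N22, N23, N24, N26, N4, N8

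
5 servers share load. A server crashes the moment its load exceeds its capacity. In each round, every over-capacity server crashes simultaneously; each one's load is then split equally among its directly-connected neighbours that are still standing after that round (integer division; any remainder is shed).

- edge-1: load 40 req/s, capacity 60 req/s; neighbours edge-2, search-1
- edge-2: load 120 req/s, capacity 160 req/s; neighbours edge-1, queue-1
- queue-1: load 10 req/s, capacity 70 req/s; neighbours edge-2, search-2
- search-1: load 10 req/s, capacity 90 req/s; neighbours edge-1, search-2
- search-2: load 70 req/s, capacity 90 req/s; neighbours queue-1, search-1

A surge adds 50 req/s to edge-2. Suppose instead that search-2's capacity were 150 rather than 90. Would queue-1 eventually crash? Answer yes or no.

yes

With search-2's capacity at 150:
Round 1 — edge-2 at 170 > 160. edge-2 crashes.
  edge-2 sheds 170 req/s to edge-1, queue-1: 85 each.
    edge-1: 40+85 = 125 > 60
    queue-1: 10+85 = 95 > 70
Round 2 — edge-1, queue-1 crash.
  edge-1 sheds 125 req/s to search-1: 125 each.
    search-1: 10+125 = 135 > 90
  queue-1 sheds 95 req/s to search-2: 95 each.
    search-2: 70+95 = 165 > 150
Round 3 — search-1, search-2 crash.
  search-1 sheds 135 req/s: no online neighbours, lost.
  search-2 sheds 165 req/s: no online neighbours, lost.
No further crashes.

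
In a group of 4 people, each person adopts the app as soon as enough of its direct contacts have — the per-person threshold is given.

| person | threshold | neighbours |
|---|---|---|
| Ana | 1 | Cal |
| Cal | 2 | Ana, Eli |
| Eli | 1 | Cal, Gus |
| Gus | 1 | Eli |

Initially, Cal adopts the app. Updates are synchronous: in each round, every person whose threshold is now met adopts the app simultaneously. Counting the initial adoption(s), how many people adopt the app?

Round 1 — Cal adopts the app (initial).
Round 2 — checking thresholds:
  Ana: 1 of 1 neighbours ≥ 1, adopts the app.
  Eli: 1 of 2 neighbours ≥ 1, adopts the app.
Round 3 — checking thresholds:
  Gus: 1 of 1 neighbours ≥ 1, adopts the app.
Round 4 — no new adoptions; cascade stops.

4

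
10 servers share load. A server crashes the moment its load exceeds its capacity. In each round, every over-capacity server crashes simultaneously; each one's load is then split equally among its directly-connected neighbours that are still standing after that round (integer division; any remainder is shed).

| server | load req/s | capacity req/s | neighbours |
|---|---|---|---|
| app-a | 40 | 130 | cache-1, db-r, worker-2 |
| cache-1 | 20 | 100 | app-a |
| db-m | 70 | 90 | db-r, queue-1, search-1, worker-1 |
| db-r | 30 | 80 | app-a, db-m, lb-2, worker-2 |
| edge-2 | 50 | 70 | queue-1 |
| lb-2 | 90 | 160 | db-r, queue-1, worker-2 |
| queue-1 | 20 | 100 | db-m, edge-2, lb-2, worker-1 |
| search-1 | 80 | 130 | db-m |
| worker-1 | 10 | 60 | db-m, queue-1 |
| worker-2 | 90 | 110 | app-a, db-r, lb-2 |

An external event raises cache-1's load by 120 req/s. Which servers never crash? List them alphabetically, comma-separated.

search-1

Round 1 — cache-1 at 140 > 100. cache-1 crashes.
  cache-1 sheds 140 req/s to app-a: 140 each.
    app-a: 40+140 = 180 > 130
Round 2 — app-a crashes.
  app-a sheds 180 req/s to db-r, worker-2: 90 each.
    db-r: 30+90 = 120 > 80
    worker-2: 90+90 = 180 > 110
Round 3 — db-r, worker-2 crash.
  db-r sheds 120 req/s to db-m, lb-2: 60 each.
    db-m: 70+60 = 130 > 90
    lb-2: 90+60 = 150 ≤ 160
  worker-2 sheds 180 req/s to lb-2: 180 each.
    lb-2: 150+180 = 330 > 160
Round 4 — db-m, lb-2 crash.
  db-m sheds 130 req/s to queue-1, search-1, worker-1: 43 each (1 lost).
    queue-1: 20+43 = 63 ≤ 100
    search-1: 80+43 = 123 ≤ 130
    worker-1: 10+43 = 53 ≤ 60
  lb-2 sheds 330 req/s to queue-1: 330 each.
    queue-1: 63+330 = 393 > 100
Round 5 — queue-1 crashes.
  queue-1 sheds 393 req/s to edge-2, worker-1: 196 each (1 lost).
    edge-2: 50+196 = 246 > 70
    worker-1: 53+196 = 249 > 60
Round 6 — edge-2, worker-1 crash.
  edge-2 sheds 246 req/s: no online neighbours, lost.
  worker-1 sheds 249 req/s: no online neighbours, lost.
No further crashes.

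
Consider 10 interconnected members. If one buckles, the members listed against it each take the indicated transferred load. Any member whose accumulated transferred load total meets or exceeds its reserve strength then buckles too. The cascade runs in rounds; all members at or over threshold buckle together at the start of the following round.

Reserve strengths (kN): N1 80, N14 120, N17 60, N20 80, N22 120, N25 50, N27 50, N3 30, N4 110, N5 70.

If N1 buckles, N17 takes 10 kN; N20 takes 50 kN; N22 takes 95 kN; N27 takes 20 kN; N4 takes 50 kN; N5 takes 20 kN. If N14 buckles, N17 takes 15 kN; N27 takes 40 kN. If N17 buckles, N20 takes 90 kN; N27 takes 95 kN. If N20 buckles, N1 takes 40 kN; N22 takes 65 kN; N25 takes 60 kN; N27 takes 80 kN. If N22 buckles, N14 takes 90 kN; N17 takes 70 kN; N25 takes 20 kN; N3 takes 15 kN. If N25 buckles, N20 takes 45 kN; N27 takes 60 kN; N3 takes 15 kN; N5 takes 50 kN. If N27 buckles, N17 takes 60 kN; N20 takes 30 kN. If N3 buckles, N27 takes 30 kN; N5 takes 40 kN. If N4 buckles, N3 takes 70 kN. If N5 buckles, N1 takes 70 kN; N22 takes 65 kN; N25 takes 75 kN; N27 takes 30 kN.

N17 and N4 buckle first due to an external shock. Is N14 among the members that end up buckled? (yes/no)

Round 1 — N17, N4 buckle (initial).
  N20: +90 → 90 ≥ 80
  N27: +95 → 95 ≥ 50
  N3: +70 → 70 ≥ 30
Round 2 — N20, N27, N3 buckle.
  N1: +40 → 40 < 80
  N22: +65 → 65 < 120
  N25: +60 → 60 ≥ 50
  N5: +40 → 40 < 70
Round 3 — N25 buckles.
  N5: +50 → 90 ≥ 70
Round 4 — N5 buckles.
  N1: +70 → 110 ≥ 80
  N22: +65 → 130 ≥ 120
Round 5 — N1, N22 buckle.
  N14: +90 → 90 < 120
No further bucklings.

no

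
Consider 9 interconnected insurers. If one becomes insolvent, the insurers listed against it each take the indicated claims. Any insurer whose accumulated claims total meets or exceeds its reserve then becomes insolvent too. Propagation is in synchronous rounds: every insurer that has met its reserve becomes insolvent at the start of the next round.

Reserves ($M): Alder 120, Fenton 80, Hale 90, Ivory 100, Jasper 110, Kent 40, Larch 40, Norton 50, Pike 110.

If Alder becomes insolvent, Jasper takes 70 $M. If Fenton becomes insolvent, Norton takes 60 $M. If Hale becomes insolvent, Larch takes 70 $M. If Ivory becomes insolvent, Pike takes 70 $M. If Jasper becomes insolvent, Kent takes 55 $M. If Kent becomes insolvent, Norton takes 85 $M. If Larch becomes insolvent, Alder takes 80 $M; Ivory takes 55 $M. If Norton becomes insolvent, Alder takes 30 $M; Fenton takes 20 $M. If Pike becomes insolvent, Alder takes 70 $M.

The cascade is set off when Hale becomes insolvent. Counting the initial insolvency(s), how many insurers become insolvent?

Round 1 — Hale becomes insolvent (initial).
  Larch: +70 → 70 ≥ 40
Round 2 — Larch becomes insolvent.
  Alder: +80 → 80 < 120
  Ivory: +55 → 55 < 100
No further insolvencies.

2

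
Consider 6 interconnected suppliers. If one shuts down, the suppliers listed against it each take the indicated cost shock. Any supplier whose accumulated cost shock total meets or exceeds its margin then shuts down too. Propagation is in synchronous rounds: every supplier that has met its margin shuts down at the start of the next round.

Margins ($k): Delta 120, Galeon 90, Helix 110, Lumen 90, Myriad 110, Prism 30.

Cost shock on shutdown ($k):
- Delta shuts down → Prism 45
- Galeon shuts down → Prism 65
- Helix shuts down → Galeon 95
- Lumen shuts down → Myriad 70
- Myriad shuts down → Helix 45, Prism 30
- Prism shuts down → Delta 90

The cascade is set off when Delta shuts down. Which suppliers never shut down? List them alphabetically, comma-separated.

Galeon, Helix, Lumen, Myriad

Round 1 — Delta shuts down (initial).
  Prism: +45 → 45 ≥ 30
Round 2 — Prism shuts down.
No further shutdowns.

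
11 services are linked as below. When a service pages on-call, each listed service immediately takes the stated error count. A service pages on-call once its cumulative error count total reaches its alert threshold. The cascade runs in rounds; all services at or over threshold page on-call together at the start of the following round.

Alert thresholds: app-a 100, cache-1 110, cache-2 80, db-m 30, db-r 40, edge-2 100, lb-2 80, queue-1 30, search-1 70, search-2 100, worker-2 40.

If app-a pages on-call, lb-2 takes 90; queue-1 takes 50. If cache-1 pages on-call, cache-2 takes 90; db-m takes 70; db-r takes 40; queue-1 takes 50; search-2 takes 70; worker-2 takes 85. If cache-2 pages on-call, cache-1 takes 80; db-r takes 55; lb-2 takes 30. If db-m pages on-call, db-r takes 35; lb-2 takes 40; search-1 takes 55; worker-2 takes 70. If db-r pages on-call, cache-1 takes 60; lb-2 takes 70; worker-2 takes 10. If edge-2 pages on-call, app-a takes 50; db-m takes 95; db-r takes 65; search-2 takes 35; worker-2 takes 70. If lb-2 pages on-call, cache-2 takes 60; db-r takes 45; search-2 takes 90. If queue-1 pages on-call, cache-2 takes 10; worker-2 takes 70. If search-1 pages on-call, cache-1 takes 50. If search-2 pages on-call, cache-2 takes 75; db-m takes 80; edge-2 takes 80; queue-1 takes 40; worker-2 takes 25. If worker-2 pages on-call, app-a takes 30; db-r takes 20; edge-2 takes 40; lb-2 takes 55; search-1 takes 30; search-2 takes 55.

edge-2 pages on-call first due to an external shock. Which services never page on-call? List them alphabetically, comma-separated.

app-a

Round 1 — edge-2 pages on-call (initial).
  app-a: +50 → 50 < 100
  db-m: +95 → 95 ≥ 30
  db-r: +65 → 65 ≥ 40
  search-2: +35 → 35 < 100
  worker-2: +70 → 70 ≥ 40
Round 2 — db-m, db-r, worker-2 page on-call.
  app-a: +30 → 80 < 100
  cache-1: +60 → 60 < 110
  lb-2: +40+70+55 → 165 ≥ 80
  search-1: +55+30 → 85 ≥ 70
  search-2: +55 → 90 < 100
Round 3 — lb-2, search-1 page on-call.
  cache-1: +50 → 110 ≥ 110
  cache-2: +60 → 60 < 80
  search-2: +90 → 180 ≥ 100
Round 4 — cache-1, search-2 page on-call.
  cache-2: +90+75 → 225 ≥ 80
  queue-1: +50+40 → 90 ≥ 30
Round 5 — cache-2, queue-1 page on-call.
No further pages.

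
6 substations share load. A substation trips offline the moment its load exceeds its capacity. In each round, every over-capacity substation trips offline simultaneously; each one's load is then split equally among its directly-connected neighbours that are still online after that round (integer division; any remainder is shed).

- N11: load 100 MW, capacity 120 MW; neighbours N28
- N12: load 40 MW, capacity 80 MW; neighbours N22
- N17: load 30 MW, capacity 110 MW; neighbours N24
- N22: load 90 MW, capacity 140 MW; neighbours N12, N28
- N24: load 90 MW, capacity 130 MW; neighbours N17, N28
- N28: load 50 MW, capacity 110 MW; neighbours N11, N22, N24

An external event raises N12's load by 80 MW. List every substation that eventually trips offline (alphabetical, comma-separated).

N11, N12, N17, N22, N24, N28

Round 1 — N12 at 120 > 80. N12 trips offline.
  N12 sheds 120 MW to N22: 120 each.
    N22: 90+120 = 210 > 140
Round 2 — N22 trips offline.
  N22 sheds 210 MW to N28: 210 each.
    N28: 50+210 = 260 > 110
Round 3 — N28 trips offline.
  N28 sheds 260 MW to N11, N24: 130 each.
    N11: 100+130 = 230 > 120
    N24: 90+130 = 220 > 130
Round 4 — N11, N24 trip offline.
  N11 sheds 230 MW: no online neighbours, lost.
  N24 sheds 220 MW to N17: 220 each.
    N17: 30+220 = 250 > 110
Round 5 — N17 trips offline.
  N17 sheds 250 MW: no online neighbours, lost.
No further trips.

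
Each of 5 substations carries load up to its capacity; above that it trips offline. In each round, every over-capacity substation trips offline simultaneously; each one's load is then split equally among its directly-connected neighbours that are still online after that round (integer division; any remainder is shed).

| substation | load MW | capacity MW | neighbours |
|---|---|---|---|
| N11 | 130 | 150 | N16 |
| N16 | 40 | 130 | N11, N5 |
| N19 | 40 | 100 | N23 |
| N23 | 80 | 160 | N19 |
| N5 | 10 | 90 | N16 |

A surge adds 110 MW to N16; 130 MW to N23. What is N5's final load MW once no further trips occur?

Round 1 — N16 at 150 > 130; N23 at 210 > 160. N16, N23 trip offline.
  N16 sheds 150 MW to N11, N5: 75 each.
    N11: 130+75 = 205 > 150
    N5: 10+75 = 85 ≤ 90
  N23 sheds 210 MW to N19: 210 each.
    N19: 40+210 = 250 > 100
Round 2 — N11, N19 trip offline.
  N11 sheds 205 MW: no online neighbours, lost.
  N19 sheds 250 MW: no online neighbours, lost.
No further trips.

85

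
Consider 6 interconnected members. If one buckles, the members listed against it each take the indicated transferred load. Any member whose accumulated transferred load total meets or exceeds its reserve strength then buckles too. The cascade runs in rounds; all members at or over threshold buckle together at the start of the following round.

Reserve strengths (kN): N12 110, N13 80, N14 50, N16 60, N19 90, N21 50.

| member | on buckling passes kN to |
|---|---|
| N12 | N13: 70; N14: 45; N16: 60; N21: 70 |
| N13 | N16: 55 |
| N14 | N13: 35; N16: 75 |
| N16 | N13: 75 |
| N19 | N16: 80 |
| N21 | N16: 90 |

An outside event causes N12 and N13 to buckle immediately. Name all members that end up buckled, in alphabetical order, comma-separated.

Round 1 — N12, N13 buckle (initial).
  N14: +45 → 45 < 50
  N16: +60+55 → 115 ≥ 60
  N21: +70 → 70 ≥ 50
Round 2 — N16, N21 buckle.
No further bucklings.

N12, N13, N16, N21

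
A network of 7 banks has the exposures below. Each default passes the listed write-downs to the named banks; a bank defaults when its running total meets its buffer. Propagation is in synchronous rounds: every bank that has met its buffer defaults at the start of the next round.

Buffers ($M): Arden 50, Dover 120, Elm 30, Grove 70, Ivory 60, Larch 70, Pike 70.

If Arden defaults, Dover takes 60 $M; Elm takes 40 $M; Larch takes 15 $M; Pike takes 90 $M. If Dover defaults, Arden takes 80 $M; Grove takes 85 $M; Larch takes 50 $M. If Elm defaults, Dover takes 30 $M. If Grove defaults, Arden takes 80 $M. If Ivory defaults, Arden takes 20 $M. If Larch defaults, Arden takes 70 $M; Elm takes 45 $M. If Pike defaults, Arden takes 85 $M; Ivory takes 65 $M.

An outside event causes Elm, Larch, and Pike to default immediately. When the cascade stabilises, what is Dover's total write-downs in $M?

90

Round 1 — Elm, Larch, Pike default (initial).
  Arden: +70+85 → 155 ≥ 50
  Dover: +30 → 30 < 120
  Ivory: +65 → 65 ≥ 60
Round 2 — Arden, Ivory default.
  Dover: +60 → 90 < 120
No further defaults.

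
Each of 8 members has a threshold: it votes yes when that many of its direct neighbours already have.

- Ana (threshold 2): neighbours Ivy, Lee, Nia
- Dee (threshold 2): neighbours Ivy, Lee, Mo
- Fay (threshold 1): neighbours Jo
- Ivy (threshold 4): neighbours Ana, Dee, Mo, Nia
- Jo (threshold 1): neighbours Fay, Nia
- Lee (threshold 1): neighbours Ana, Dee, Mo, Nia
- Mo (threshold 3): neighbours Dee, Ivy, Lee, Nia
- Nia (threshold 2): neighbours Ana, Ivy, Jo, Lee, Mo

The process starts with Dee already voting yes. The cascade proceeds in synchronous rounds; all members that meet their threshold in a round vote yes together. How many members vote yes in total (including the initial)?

Round 1 — Dee votes yes (initial).
Round 2 — checking thresholds:
  Ivy: 1 of 4 neighbours < 4, not yet.
  Lee: 1 of 4 neighbours ≥ 1, votes yes.
  Mo: 1 of 4 neighbours < 3, not yet.
Round 3 — no new yes votes; cascade stops.

2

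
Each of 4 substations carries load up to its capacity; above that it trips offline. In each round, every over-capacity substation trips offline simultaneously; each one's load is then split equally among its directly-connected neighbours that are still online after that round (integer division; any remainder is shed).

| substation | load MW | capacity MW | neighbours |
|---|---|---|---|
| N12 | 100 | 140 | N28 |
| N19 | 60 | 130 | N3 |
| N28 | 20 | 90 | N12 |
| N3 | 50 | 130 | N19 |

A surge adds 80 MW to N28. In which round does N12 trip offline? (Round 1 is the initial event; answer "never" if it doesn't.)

Round 1 — N28 at 100 > 90. N28 trips offline.
  N28 sheds 100 MW to N12: 100 each.
    N12: 100+100 = 200 > 140
Round 2 — N12 trips offline.
  N12 sheds 200 MW: no online neighbours, lost.
No further trips.

2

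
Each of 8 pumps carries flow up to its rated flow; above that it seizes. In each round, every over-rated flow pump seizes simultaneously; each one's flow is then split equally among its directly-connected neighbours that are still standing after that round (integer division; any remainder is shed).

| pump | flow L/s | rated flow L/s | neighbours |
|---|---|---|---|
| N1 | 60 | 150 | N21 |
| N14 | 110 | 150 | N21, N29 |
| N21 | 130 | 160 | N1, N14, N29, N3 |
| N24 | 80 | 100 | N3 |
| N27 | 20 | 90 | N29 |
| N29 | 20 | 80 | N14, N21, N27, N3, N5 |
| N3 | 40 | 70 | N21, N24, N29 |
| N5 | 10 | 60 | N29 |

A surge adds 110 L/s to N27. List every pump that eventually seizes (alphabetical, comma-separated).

N14, N21, N24, N27, N29, N3

Round 1 — N27 at 130 > 90. N27 seizes.
  N27 sheds 130 L/s to N29: 130 each.
    N29: 20+130 = 150 > 80
Round 2 — N29 seizes.
  N29 sheds 150 L/s to N14, N21, N3, N5: 37 each (2 lost).
    N14: 110+37 = 147 ≤ 150
    N21: 130+37 = 167 > 160
    N3: 40+37 = 77 > 70
    N5: 10+37 = 47 ≤ 60
Round 3 — N21, N3 seize.
  N21 sheds 167 L/s to N1, N14: 83 each (1 lost).
    N1: 60+83 = 143 ≤ 150
    N14: 147+83 = 230 > 150
  N3 sheds 77 L/s to N24: 77 each.
    N24: 80+77 = 157 > 100
Round 4 — N14, N24 seize.
  N14 sheds 230 L/s: no online neighbours, lost.
  N24 sheds 157 L/s: no online neighbours, lost.
No further seizures.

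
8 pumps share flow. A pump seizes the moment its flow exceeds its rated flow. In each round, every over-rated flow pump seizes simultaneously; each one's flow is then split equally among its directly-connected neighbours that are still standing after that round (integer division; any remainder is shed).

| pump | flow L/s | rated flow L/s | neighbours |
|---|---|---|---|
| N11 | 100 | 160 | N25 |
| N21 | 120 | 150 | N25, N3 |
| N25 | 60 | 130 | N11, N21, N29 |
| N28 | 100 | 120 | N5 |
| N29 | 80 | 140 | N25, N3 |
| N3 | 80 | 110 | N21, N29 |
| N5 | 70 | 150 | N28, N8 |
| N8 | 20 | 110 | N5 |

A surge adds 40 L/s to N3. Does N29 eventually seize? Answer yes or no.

yes

Round 1 — N3 at 120 > 110. N3 seizes.
  N3 sheds 120 L/s to N21, N29: 60 each.
    N21: 120+60 = 180 > 150
    N29: 80+60 = 140 ≤ 140
Round 2 — N21 seizes.
  N21 sheds 180 L/s to N25: 180 each.
    N25: 60+180 = 240 > 130
Round 3 — N25 seizes.
  N25 sheds 240 L/s to N11, N29: 120 each.
    N11: 100+120 = 220 > 160
    N29: 140+120 = 260 > 140
Round 4 — N11, N29 seize.
  N11 sheds 220 L/s: no online neighbours, lost.
  N29 sheds 260 L/s: no online neighbours, lost.
No further seizures.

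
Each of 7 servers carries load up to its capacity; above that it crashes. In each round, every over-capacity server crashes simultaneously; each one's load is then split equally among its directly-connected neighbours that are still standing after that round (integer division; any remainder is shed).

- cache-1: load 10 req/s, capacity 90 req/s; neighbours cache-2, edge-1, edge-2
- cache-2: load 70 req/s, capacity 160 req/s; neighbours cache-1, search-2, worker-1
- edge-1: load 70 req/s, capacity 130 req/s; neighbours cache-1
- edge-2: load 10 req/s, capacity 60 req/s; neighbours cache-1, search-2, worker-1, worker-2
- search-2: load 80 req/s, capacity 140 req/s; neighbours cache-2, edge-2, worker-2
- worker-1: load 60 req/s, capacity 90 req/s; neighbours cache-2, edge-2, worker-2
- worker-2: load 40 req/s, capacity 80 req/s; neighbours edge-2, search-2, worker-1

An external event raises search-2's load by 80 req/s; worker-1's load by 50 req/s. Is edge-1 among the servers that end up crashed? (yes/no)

no

Round 1 — search-2 at 160 > 140; worker-1 at 110 > 90. search-2, worker-1 crash.
  search-2 sheds 160 req/s to cache-2, edge-2, worker-2: 53 each (1 lost).
    cache-2: 70+53 = 123 ≤ 160
    edge-2: 10+53 = 63 > 60
    worker-2: 40+53 = 93 > 80
  worker-1 sheds 110 req/s to cache-2, edge-2, worker-2: 36 each (2 lost).
    cache-2: 123+36 = 159 ≤ 160
    edge-2: 63+36 = 99 > 60
    worker-2: 93+36 = 129 > 80
Round 2 — edge-2, worker-2 crash.
  edge-2 sheds 99 req/s to cache-1: 99 each.
    cache-1: 10+99 = 109 > 90
  worker-2 sheds 129 req/s: no online neighbours, lost.
Round 3 — cache-1 crashes.
  cache-1 sheds 109 req/s to cache-2, edge-1: 54 each (1 lost).
    cache-2: 159+54 = 213 > 160
    edge-1: 70+54 = 124 ≤ 130
Round 4 — cache-2 crashes.
  cache-2 sheds 213 req/s: no online neighbours, lost.
No further crashes.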